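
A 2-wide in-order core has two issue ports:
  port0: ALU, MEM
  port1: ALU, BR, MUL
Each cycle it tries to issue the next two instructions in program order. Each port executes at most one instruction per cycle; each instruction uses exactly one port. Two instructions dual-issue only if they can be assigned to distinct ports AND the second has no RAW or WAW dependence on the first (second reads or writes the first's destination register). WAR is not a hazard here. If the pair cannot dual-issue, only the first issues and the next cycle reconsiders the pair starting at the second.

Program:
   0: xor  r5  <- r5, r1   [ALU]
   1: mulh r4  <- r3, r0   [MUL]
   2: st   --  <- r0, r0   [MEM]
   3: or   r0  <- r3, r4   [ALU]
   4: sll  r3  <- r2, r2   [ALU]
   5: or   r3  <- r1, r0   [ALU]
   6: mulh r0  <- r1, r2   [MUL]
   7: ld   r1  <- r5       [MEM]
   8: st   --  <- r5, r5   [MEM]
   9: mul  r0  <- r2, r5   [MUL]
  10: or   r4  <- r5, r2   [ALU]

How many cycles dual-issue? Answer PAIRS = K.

[0] i0/i1  xor/mulh  -- pair
[1] i2/i3  st/or  -- pair
[2] i4  sll  -- WAW r3
[3] i5/i6  or/mulh  -- pair
[4] i7  ld  -- no-port MEM/MEM
[5] i8/i9  st/mul  -- pair
[6] i10  or  -- tail

PAIRS = 4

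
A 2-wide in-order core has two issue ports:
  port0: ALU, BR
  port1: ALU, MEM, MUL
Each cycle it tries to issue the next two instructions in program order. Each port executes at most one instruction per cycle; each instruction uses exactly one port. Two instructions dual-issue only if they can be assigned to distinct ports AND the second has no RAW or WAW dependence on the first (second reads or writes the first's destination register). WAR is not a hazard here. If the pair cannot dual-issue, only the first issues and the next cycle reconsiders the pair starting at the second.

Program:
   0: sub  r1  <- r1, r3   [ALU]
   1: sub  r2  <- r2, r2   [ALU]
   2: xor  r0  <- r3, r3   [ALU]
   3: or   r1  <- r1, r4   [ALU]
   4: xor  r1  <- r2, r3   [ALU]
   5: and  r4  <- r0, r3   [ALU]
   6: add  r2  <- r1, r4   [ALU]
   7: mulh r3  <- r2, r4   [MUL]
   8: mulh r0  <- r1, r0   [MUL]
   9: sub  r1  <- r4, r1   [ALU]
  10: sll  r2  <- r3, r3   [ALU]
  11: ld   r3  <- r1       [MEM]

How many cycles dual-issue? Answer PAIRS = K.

#0 head=0: sub.ALU+sub.ALU i0/i1 pair
#1 head=2: xor.ALU+or.ALU i2/i3 pair
#2 head=4: xor.ALU+and.ALU i4/i5 pair
#3 head=6: add.ALU i6 RAW r2
#4 head=7: mulh.MUL i7 no-port MUL/MUL
#5 head=8: mulh.MUL+sub.ALU i8/i9 pair
#6 head=10: sll.ALU+ld.MEM i10/i11 pair

PAIRS = 5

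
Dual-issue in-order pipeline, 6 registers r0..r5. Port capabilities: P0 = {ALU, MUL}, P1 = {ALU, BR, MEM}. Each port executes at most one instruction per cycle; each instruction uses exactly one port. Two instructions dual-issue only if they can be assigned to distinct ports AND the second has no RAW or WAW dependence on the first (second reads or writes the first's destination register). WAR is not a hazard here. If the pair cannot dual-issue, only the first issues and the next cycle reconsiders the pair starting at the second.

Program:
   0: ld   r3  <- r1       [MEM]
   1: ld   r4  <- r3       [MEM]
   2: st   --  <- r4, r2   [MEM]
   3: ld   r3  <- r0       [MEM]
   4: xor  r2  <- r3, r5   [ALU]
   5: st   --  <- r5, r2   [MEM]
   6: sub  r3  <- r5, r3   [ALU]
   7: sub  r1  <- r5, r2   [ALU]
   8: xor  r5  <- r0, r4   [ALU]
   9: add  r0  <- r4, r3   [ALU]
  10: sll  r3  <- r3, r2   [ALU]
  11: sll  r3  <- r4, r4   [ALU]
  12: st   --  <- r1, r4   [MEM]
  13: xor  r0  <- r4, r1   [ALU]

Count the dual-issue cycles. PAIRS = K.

PAIRS = 4

#0 head=0: ld i0 no-port MEM/MEM
#1 head=1: ld i1 no-port MEM/MEM
#2 head=2: st i2 no-port MEM/MEM
#3 head=3: ld i3 RAW r3
#4 head=4: xor i4 RAW r2
#5 head=5: st+sub i5&i6 dual
#6 head=7: sub+xor i7&i8 dual
#7 head=9: add+sll i9&i10 dual
#8 head=11: sll+st i11&i12 dual
#9 head=13: xor i13 tail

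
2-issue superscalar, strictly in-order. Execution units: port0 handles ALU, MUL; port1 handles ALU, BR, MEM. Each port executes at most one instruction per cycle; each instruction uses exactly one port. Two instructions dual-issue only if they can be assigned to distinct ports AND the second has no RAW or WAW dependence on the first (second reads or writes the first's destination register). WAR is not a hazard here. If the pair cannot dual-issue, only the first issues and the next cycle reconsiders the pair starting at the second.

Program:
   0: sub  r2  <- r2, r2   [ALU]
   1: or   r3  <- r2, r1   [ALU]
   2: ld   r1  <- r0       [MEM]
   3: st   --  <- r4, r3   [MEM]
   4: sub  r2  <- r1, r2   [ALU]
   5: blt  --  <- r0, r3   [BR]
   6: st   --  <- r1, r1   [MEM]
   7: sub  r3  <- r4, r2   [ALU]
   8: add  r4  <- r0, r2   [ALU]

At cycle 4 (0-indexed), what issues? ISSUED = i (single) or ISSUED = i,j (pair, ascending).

#0 head=0: sub.ALU i0 RAW r2
#1 head=1: or.ALU+ld.MEM i1/i2 pair
#2 head=3: st.MEM+sub.ALU i3/i4 pair
#3 head=5: blt.BR i5 no-port BR/MEM
#4 head=6: st.MEM+sub.ALU i6/i7 pair
#5 head=8: add.ALU i8 tail

ISSUED = 6,7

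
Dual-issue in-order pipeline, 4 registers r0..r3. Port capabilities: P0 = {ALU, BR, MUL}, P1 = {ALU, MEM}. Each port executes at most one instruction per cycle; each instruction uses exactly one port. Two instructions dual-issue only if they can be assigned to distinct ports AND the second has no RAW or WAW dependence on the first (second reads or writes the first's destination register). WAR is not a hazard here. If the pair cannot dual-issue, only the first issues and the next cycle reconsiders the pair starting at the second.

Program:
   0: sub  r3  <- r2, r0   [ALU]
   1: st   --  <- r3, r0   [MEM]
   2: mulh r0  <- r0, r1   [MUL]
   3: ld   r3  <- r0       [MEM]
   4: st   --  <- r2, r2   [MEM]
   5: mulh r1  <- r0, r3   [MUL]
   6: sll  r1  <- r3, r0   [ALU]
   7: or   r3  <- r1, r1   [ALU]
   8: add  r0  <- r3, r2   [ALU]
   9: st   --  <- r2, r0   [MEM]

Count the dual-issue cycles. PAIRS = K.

PAIRS = 2

0. sub.ALU @i0  | RAW r3
1. st.MEM mulh.MUL @i1/i2  | pair
2. ld.MEM @i3  | no-port MEM/MEM
3. st.MEM mulh.MUL @i4/i5  | pair
4. sll.ALU @i6  | RAW r1
5. or.ALU @i7  | RAW r3
6. add.ALU @i8  | RAW r0
7. st.MEM @i9  | tail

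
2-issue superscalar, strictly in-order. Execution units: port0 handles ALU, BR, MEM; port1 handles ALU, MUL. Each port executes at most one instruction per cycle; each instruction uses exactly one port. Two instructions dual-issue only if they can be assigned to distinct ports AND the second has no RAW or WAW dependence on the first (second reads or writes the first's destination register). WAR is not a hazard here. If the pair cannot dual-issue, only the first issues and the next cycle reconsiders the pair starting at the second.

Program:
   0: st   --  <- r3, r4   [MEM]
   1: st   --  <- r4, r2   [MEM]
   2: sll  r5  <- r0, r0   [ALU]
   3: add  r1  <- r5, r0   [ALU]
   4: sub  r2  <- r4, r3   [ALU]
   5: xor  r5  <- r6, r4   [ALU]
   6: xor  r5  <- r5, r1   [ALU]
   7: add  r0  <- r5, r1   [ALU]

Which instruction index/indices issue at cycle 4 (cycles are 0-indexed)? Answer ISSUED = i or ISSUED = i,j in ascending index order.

ISSUED = 6

0. st.MEM @i0  | no-port MEM/MEM
1. st.MEM sll.ALU @i1/i2  | pair
2. add.ALU sub.ALU @i3/i4  | pair
3. xor.ALU @i5  | RAW+WAW r5
4. xor.ALU @i6  | RAW r5
5. add.ALU @i7  | tail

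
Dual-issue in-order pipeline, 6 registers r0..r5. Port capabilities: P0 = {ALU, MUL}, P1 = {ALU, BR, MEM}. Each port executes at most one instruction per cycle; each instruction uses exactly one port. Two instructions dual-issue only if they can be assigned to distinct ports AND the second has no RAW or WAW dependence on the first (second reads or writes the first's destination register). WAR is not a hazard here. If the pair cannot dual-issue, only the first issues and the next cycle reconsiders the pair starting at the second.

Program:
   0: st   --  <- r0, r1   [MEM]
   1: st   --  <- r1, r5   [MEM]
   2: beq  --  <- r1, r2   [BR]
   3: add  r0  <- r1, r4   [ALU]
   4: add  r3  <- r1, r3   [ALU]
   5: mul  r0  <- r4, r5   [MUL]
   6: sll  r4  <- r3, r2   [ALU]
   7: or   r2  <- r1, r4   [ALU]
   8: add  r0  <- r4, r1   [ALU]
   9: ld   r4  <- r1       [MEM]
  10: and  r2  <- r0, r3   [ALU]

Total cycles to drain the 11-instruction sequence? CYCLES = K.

  cy0 -> i0 (st.MEM) no-port MEM/MEM
  cy1 -> i1 (st.MEM) no-port MEM/BR
  cy2 -> i2/i3 (beq.BR+add.ALU) 2-wide
  cy3 -> i4/i5 (add.ALU+mul.MUL) 2-wide
  cy4 -> i6 (sll.ALU) RAW r4
  cy5 -> i7/i8 (or.ALU+add.ALU) 2-wide
  cy6 -> i9/i10 (ld.MEM+and.ALU) 2-wide

CYCLES = 7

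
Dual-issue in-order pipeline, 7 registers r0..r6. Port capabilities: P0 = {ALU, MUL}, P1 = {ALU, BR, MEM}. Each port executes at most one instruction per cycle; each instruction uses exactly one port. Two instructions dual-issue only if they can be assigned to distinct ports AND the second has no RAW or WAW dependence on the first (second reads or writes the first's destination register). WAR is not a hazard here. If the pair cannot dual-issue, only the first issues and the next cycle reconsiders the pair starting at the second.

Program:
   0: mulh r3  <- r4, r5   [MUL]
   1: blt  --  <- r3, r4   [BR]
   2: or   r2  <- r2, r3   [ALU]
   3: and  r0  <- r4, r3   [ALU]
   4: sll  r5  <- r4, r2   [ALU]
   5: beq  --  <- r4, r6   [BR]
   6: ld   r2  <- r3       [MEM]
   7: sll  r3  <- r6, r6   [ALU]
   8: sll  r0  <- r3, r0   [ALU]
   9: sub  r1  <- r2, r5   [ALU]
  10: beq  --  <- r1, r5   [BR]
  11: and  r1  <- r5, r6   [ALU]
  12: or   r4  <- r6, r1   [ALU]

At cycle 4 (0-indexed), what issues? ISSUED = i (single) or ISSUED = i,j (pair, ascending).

ISSUED = 6,7

t=0 i0:mulh ; RAW r3
t=1 i1,i2:blt+or ; dual
t=2 i3,i4:and+sll ; dual
t=3 i5:beq ; no-port BR/MEM
t=4 i6,i7:ld+sll ; dual
t=5 i8,i9:sll+sub ; dual
t=6 i10,i11:beq+and ; dual
t=7 i12:or ; tail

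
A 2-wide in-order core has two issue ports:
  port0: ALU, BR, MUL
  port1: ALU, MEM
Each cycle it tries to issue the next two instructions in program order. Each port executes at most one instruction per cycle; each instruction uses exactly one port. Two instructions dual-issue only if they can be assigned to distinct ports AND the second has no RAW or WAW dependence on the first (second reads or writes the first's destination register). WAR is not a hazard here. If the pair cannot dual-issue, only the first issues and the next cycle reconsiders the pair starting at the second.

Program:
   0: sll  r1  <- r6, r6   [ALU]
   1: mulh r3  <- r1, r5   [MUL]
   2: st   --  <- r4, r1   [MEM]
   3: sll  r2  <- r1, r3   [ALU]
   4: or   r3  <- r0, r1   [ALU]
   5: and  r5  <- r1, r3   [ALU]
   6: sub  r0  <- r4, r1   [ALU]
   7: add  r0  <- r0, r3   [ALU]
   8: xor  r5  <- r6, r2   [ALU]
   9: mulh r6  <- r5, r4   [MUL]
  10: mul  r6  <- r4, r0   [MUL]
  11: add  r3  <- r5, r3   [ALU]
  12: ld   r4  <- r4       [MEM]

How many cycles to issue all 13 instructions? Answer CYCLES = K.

CYCLES = 8

0. sll @i0  | RAW r1
1. mulh;st @i1/i2  | pair
2. sll;or @i3/i4  | pair
3. and;sub @i5/i6  | pair
4. add;xor @i7/i8  | pair
5. mulh @i9  | no-port MUL/MUL
6. mul;add @i10/i11  | pair
7. ld @i12  | tail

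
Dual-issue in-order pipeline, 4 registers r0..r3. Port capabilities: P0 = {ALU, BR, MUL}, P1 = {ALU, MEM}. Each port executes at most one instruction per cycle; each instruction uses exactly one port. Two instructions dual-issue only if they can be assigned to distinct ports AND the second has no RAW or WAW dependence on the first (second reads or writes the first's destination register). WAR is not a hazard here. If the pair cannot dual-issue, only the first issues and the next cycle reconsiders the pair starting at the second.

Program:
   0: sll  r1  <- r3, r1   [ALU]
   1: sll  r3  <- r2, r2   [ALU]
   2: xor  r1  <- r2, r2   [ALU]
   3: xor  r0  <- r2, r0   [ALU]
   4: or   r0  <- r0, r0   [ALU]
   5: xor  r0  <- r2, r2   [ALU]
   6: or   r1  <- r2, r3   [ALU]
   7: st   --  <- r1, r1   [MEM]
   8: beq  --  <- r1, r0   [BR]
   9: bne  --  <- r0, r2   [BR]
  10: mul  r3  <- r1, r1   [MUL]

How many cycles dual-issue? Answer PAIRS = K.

[0] i0+i1  sll/sll  -- dual
[1] i2+i3  xor/xor  -- dual
[2] i4  or  -- WAW r0
[3] i5+i6  xor/or  -- dual
[4] i7+i8  st/beq  -- dual
[5] i9  bne  -- no-port BR/MUL
[6] i10  mul  -- tail

PAIRS = 4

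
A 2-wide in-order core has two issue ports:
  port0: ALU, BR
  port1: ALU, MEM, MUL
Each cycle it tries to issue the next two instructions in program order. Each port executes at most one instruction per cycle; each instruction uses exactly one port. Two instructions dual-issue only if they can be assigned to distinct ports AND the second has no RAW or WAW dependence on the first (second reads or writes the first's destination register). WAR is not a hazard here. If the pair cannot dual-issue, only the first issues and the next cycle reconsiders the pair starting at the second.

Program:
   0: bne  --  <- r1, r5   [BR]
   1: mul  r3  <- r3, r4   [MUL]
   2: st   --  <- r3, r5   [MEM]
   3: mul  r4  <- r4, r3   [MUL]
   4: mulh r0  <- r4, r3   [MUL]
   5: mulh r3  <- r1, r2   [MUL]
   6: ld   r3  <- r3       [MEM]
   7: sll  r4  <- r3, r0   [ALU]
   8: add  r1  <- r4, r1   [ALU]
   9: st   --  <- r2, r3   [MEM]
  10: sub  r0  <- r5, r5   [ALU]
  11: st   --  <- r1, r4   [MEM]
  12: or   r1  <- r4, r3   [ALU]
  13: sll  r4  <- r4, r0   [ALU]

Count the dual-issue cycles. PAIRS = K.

PAIRS = 4

0. bne mul @i0+i1  | 2-wide
1. st @i2  | no-port MEM/MUL
2. mul @i3  | no-port MUL/MUL
3. mulh @i4  | no-port MUL/MUL
4. mulh @i5  | no-port MUL/MEM
5. ld @i6  | RAW r3
6. sll @i7  | RAW r4
7. add st @i8+i9  | 2-wide
8. sub st @i10+i11  | 2-wide
9. or sll @i12+i13  | 2-wide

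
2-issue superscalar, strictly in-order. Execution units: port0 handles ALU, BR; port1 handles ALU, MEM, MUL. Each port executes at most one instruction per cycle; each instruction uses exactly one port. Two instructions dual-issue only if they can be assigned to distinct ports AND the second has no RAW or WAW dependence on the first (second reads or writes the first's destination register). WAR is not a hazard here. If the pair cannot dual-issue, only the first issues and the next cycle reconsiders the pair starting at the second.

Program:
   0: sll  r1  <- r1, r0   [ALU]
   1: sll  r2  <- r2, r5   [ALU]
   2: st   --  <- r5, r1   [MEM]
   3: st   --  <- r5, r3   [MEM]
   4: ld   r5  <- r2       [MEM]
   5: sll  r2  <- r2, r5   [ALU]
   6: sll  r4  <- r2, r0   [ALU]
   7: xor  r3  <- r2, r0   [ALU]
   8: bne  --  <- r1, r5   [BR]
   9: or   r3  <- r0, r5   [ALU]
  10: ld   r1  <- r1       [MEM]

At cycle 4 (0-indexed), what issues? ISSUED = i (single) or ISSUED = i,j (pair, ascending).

ISSUED = 5

c0: i0&i1 sll sll  2-wide
c1: i2 st  no-port MEM/MEM
c2: i3 st  no-port MEM/MEM
c3: i4 ld  RAW r5
c4: i5 sll  RAW r2
c5: i6&i7 sll xor  2-wide
c6: i8&i9 bne or  2-wide
c7: i10 ld  tail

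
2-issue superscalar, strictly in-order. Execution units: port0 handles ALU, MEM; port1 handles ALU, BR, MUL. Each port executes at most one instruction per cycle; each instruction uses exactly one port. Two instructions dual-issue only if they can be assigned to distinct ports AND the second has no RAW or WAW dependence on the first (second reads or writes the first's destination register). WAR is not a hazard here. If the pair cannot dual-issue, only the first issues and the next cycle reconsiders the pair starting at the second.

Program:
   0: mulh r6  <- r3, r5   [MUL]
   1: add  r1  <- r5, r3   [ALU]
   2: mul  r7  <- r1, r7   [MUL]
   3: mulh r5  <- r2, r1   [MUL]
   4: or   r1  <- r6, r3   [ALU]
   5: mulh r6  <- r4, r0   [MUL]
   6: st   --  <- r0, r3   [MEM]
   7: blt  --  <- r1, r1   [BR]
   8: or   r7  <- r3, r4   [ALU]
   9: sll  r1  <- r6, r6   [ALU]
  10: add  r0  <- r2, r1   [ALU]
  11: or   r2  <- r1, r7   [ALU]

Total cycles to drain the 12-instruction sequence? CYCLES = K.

0. mulh add @i0/i1  | 2-wide
1. mul @i2  | no-port MUL/MUL
2. mulh or @i3/i4  | 2-wide
3. mulh st @i5/i6  | 2-wide
4. blt or @i7/i8  | 2-wide
5. sll @i9  | RAW r1
6. add or @i10/i11  | 2-wide

CYCLES = 7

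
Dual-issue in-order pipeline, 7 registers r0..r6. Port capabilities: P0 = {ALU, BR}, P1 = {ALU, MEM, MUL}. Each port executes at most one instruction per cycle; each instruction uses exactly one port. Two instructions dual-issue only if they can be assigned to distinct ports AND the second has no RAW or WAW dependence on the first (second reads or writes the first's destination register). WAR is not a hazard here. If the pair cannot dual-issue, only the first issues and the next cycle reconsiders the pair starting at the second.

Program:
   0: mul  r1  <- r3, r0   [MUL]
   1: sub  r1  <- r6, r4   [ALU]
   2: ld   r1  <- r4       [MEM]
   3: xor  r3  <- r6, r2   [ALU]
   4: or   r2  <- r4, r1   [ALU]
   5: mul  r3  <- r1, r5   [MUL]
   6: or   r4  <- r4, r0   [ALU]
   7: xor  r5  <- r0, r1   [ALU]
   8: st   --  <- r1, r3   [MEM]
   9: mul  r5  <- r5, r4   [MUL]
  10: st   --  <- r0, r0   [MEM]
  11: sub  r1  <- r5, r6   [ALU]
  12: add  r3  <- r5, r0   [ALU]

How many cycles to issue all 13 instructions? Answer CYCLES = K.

CYCLES = 9

#0 head=0: mul i0 WAW r1
#1 head=1: sub i1 WAW r1
#2 head=2: ld xor i2+i3 dual
#3 head=4: or mul i4+i5 dual
#4 head=6: or xor i6+i7 dual
#5 head=8: st i8 no-port MEM/MUL
#6 head=9: mul i9 no-port MUL/MEM
#7 head=10: st sub i10+i11 dual
#8 head=12: add i12 tail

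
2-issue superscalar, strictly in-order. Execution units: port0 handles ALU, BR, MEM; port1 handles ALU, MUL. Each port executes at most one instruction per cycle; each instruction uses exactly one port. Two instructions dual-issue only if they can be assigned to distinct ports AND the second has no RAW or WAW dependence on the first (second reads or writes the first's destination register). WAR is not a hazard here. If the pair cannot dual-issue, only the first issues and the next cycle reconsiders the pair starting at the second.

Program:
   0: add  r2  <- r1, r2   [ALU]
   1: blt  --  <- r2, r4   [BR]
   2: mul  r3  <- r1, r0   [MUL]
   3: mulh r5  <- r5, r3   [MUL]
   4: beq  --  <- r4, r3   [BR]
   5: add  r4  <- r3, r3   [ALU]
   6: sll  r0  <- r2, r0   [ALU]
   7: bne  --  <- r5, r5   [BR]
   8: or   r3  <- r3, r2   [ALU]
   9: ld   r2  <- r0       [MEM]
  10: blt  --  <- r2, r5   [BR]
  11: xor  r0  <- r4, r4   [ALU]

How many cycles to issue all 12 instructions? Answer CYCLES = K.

CYCLES = 7

#0 head=0: add.ALU i0 RAW r2
#1 head=1: blt.BR+mul.MUL i1&i2 dual
#2 head=3: mulh.MUL+beq.BR i3&i4 dual
#3 head=5: add.ALU+sll.ALU i5&i6 dual
#4 head=7: bne.BR+or.ALU i7&i8 dual
#5 head=9: ld.MEM i9 no-port MEM/BR
#6 head=10: blt.BR+xor.ALU i10&i11 dual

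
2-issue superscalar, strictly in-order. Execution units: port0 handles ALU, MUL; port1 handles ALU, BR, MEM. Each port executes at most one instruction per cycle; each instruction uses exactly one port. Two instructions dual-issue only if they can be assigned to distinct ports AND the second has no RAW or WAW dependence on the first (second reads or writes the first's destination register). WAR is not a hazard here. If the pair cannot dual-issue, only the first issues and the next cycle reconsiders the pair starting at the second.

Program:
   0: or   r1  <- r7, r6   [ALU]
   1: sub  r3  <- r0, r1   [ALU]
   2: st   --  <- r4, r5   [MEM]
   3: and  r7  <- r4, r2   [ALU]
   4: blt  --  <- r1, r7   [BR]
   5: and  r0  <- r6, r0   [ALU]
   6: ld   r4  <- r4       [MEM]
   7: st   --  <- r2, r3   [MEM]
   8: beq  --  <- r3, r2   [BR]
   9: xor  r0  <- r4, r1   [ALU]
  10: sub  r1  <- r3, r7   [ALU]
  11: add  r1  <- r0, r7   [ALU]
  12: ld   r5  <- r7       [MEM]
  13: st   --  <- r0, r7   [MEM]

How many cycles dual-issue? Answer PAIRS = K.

PAIRS = 4

#0 head=0: or i0 RAW r1
#1 head=1: sub/st i1/i2 pair
#2 head=3: and i3 RAW r7
#3 head=4: blt/and i4/i5 pair
#4 head=6: ld i6 no-port MEM/MEM
#5 head=7: st i7 no-port MEM/BR
#6 head=8: beq/xor i8/i9 pair
#7 head=10: sub i10 WAW r1
#8 head=11: add/ld i11/i12 pair
#9 head=13: st i13 tail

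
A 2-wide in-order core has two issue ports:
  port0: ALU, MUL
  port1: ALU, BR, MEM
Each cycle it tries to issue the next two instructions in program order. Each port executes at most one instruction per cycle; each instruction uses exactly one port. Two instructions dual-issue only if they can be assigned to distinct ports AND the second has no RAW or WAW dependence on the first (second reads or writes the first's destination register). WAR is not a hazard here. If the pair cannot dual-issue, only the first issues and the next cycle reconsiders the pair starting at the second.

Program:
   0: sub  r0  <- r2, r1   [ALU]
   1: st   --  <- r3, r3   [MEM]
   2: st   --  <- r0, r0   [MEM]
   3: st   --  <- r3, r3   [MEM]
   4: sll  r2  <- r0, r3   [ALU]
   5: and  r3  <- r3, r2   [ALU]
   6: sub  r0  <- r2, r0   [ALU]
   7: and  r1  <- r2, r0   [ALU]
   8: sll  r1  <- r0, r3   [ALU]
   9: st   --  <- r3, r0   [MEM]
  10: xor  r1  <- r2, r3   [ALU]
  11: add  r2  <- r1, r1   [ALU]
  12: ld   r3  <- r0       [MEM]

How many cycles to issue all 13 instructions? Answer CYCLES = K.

CYCLES = 8

[0] i0+i1  sub.ALU+st.MEM  -- dual
[1] i2  st.MEM  -- no-port MEM/MEM
[2] i3+i4  st.MEM+sll.ALU  -- dual
[3] i5+i6  and.ALU+sub.ALU  -- dual
[4] i7  and.ALU  -- WAW r1
[5] i8+i9  sll.ALU+st.MEM  -- dual
[6] i10  xor.ALU  -- RAW r1
[7] i11+i12  add.ALU+ld.MEM  -- dual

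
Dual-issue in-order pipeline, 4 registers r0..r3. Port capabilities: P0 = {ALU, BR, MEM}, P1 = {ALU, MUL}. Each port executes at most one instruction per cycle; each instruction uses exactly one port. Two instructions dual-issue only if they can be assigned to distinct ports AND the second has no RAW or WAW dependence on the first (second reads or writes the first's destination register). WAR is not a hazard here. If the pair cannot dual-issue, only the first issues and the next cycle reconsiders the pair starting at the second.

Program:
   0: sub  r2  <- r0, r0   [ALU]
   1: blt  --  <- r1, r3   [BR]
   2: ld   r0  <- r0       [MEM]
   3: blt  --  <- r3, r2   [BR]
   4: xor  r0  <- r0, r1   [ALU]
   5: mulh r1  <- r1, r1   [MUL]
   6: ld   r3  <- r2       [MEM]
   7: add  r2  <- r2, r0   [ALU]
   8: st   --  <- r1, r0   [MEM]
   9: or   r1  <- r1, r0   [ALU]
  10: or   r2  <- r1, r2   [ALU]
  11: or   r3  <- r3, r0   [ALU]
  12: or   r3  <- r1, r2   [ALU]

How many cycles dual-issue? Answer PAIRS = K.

0. sub.ALU blt.BR @i0+i1  | pair
1. ld.MEM @i2  | no-port MEM/BR
2. blt.BR xor.ALU @i3+i4  | pair
3. mulh.MUL ld.MEM @i5+i6  | pair
4. add.ALU st.MEM @i7+i8  | pair
5. or.ALU @i9  | RAW r1
6. or.ALU or.ALU @i10+i11  | pair
7. or.ALU @i12  | tail

PAIRS = 5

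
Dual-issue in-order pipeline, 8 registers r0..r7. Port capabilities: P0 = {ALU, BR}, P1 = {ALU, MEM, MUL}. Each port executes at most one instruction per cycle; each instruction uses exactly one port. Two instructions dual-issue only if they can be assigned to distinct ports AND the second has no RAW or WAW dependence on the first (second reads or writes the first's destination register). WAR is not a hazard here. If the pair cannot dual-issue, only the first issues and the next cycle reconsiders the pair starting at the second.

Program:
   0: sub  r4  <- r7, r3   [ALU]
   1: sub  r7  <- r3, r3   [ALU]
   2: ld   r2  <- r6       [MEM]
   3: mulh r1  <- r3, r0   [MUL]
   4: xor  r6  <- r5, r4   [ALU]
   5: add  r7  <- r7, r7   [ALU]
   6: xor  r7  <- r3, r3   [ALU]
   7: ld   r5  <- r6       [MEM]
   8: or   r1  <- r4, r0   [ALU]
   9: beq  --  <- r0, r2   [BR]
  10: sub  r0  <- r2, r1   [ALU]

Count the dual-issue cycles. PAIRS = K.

PAIRS = 4

t=0 i0/i1:sub/sub ; pair
t=1 i2:ld ; no-port MEM/MUL
t=2 i3/i4:mulh/xor ; pair
t=3 i5:add ; WAW r7
t=4 i6/i7:xor/ld ; pair
t=5 i8/i9:or/beq ; pair
t=6 i10:sub ; tail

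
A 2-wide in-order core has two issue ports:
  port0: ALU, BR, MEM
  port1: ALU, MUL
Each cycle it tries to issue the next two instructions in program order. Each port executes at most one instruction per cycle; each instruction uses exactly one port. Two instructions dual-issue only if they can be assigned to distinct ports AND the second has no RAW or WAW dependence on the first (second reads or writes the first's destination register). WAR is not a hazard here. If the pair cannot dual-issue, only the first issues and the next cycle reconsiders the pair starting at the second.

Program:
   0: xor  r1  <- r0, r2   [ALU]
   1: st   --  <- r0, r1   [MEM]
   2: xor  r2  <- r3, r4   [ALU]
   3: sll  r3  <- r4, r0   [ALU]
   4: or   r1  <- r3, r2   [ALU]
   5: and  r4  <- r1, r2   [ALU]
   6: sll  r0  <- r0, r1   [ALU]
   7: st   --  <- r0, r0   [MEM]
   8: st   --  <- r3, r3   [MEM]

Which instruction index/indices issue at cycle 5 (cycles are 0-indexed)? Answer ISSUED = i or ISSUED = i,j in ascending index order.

t=0 i0:xor ; RAW r1
t=1 i1+i2:st;xor ; 2-wide
t=2 i3:sll ; RAW r3
t=3 i4:or ; RAW r1
t=4 i5+i6:and;sll ; 2-wide
t=5 i7:st ; no-port MEM/MEM
t=6 i8:st ; tail

ISSUED = 7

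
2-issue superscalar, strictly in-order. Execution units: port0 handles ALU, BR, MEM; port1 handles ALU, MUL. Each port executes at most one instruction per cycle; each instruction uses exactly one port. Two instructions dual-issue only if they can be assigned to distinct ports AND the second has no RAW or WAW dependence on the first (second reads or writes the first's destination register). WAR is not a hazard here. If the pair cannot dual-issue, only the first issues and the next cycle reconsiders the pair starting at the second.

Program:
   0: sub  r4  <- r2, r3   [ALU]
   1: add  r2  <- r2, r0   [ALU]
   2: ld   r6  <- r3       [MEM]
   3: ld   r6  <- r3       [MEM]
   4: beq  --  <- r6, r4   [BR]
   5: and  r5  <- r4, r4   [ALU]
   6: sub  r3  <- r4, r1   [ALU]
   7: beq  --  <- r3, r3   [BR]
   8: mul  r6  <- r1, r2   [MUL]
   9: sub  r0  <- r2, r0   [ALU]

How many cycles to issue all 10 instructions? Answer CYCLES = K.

  cy0 -> i0+i1 (sub/add) pair
  cy1 -> i2 (ld) no-port MEM/MEM
  cy2 -> i3 (ld) no-port MEM/BR
  cy3 -> i4+i5 (beq/and) pair
  cy4 -> i6 (sub) RAW r3
  cy5 -> i7+i8 (beq/mul) pair
  cy6 -> i9 (sub) tail

CYCLES = 7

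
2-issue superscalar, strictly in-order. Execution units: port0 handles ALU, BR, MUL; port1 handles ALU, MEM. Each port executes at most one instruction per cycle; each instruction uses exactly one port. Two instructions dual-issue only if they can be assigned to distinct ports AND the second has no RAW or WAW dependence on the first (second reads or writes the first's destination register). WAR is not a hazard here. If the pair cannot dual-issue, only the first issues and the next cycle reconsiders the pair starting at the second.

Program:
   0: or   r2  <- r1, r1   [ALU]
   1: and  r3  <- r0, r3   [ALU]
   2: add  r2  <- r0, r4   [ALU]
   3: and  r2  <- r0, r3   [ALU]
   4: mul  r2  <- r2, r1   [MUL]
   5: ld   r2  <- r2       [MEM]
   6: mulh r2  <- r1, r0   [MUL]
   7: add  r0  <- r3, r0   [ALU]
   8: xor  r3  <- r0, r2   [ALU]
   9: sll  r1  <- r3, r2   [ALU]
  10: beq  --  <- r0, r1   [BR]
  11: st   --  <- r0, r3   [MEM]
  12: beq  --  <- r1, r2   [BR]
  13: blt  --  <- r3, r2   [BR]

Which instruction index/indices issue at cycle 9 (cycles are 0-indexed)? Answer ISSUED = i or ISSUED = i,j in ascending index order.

ISSUED = 12

c0: i0&i1 or and  pair
c1: i2 add  WAW r2
c2: i3 and  RAW+WAW r2
c3: i4 mul  RAW+WAW r2
c4: i5 ld  WAW r2
c5: i6&i7 mulh add  pair
c6: i8 xor  RAW r3
c7: i9 sll  RAW r1
c8: i10&i11 beq st  pair
c9: i12 beq  no-port BR/BR
c10: i13 blt  tail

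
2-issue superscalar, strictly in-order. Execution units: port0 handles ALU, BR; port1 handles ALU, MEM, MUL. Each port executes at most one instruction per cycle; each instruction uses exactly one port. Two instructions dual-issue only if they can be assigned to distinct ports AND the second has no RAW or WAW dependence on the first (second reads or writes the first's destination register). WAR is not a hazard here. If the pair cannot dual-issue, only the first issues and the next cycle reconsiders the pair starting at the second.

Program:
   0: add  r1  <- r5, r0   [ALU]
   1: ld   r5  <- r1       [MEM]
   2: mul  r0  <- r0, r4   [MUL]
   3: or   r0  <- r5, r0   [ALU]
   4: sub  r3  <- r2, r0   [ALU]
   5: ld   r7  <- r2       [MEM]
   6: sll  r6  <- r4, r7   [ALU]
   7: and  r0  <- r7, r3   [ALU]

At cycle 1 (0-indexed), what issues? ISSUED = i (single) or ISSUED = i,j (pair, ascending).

ISSUED = 1

t=0 i0:add ; RAW r1
t=1 i1:ld ; no-port MEM/MUL
t=2 i2:mul ; RAW+WAW r0
t=3 i3:or ; RAW r0
t=4 i4&i5:sub ld ; 2-wide
t=5 i6&i7:sll and ; 2-wide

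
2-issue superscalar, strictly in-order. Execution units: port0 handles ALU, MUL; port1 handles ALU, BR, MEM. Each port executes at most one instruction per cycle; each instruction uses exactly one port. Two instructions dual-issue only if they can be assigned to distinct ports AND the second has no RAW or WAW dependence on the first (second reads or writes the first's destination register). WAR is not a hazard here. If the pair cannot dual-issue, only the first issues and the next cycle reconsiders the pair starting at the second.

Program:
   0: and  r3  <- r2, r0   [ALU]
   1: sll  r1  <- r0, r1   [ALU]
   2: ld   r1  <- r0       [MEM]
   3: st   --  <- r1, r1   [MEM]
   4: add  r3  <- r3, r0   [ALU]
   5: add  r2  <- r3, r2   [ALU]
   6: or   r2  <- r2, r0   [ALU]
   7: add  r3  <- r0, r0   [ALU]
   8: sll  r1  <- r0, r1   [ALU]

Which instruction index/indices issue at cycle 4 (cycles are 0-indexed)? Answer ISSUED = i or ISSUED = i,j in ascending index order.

ISSUED = 6,7

t=0 i0,i1:and;sll ; pair
t=1 i2:ld ; no-port MEM/MEM
t=2 i3,i4:st;add ; pair
t=3 i5:add ; RAW+WAW r2
t=4 i6,i7:or;add ; pair
t=5 i8:sll ; tail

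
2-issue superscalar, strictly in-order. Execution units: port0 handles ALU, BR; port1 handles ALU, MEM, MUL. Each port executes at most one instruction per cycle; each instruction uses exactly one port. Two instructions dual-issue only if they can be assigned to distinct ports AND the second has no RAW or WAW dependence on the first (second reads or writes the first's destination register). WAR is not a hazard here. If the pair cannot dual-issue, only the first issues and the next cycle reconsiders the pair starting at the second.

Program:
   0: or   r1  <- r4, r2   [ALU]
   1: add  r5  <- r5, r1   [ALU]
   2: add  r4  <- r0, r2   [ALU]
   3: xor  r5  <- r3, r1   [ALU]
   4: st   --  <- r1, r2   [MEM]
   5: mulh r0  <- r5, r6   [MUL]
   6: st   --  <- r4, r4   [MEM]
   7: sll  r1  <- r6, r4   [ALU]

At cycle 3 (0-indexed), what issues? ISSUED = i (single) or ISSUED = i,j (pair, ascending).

ISSUED = 5

c0: i0 or.ALU  RAW r1
c1: i1+i2 add.ALU;add.ALU  2-wide
c2: i3+i4 xor.ALU;st.MEM  2-wide
c3: i5 mulh.MUL  no-port MUL/MEM
c4: i6+i7 st.MEM;sll.ALU  2-wide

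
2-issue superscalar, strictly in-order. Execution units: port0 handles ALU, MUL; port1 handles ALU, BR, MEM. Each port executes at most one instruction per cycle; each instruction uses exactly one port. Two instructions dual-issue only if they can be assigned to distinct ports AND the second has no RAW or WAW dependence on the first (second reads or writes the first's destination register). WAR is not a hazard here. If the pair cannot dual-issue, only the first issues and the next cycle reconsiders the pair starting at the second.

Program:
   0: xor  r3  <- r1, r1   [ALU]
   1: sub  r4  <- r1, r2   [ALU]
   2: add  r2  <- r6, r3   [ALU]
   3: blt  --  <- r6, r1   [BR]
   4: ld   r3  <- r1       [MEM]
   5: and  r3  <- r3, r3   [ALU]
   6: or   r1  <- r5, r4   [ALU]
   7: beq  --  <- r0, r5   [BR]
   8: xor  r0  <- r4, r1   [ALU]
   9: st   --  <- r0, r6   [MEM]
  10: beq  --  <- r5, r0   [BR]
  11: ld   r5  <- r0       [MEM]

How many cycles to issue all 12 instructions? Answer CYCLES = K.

CYCLES = 8

#0 head=0: xor sub i0,i1 dual
#1 head=2: add blt i2,i3 dual
#2 head=4: ld i4 RAW+WAW r3
#3 head=5: and or i5,i6 dual
#4 head=7: beq xor i7,i8 dual
#5 head=9: st i9 no-port MEM/BR
#6 head=10: beq i10 no-port BR/MEM
#7 head=11: ld i11 tail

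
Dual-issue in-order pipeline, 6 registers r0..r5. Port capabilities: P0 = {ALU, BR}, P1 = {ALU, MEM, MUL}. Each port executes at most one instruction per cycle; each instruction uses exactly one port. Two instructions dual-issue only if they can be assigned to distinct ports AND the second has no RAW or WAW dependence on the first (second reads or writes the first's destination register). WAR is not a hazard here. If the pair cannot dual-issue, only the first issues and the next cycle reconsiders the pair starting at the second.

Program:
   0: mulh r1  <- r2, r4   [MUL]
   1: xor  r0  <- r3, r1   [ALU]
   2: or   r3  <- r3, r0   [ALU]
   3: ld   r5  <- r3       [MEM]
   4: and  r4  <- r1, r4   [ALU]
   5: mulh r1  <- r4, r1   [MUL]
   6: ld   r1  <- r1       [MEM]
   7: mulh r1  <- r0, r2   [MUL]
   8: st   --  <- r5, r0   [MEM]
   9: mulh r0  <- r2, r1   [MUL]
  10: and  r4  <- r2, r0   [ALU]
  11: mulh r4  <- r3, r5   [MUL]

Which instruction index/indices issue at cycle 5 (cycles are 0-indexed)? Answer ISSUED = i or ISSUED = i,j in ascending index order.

ISSUED = 6

[0] i0  mulh.MUL  -- RAW r1
[1] i1  xor.ALU  -- RAW r0
[2] i2  or.ALU  -- RAW r3
[3] i3+i4  ld.MEM and.ALU  -- dual
[4] i5  mulh.MUL  -- no-port MUL/MEM
[5] i6  ld.MEM  -- no-port MEM/MUL
[6] i7  mulh.MUL  -- no-port MUL/MEM
[7] i8  st.MEM  -- no-port MEM/MUL
[8] i9  mulh.MUL  -- RAW r0
[9] i10  and.ALU  -- WAW r4
[10] i11  mulh.MUL  -- tail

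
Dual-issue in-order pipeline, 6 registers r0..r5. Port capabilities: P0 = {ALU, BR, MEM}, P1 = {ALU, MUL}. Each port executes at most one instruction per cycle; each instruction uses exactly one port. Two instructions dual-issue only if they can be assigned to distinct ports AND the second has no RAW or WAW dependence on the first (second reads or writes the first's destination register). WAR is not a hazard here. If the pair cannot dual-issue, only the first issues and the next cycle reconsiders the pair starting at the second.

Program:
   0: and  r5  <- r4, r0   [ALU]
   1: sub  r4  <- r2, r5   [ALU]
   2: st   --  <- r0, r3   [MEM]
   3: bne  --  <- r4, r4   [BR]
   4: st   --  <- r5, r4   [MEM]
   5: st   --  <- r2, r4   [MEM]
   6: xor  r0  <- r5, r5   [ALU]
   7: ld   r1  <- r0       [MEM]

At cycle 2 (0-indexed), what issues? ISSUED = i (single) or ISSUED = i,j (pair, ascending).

t=0 i0:and ; RAW r5
t=1 i1&i2:sub/st ; dual
t=2 i3:bne ; no-port BR/MEM
t=3 i4:st ; no-port MEM/MEM
t=4 i5&i6:st/xor ; dual
t=5 i7:ld ; tail

ISSUED = 3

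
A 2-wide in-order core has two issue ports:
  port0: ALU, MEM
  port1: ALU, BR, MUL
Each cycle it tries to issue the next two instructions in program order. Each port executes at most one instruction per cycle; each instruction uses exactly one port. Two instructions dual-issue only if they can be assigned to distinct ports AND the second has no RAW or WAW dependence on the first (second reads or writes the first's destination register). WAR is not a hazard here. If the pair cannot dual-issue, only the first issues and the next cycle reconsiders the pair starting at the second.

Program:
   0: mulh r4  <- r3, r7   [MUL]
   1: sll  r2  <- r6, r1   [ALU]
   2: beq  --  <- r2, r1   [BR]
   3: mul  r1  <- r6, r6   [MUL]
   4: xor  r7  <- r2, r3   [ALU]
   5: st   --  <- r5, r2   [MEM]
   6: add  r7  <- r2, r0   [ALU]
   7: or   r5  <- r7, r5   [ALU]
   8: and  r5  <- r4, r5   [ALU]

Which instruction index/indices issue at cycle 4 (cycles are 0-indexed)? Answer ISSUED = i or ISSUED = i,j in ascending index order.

t=0 i0&i1:mulh.MUL/sll.ALU ; 2-wide
t=1 i2:beq.BR ; no-port BR/MUL
t=2 i3&i4:mul.MUL/xor.ALU ; 2-wide
t=3 i5&i6:st.MEM/add.ALU ; 2-wide
t=4 i7:or.ALU ; RAW+WAW r5
t=5 i8:and.ALU ; tail

ISSUED = 7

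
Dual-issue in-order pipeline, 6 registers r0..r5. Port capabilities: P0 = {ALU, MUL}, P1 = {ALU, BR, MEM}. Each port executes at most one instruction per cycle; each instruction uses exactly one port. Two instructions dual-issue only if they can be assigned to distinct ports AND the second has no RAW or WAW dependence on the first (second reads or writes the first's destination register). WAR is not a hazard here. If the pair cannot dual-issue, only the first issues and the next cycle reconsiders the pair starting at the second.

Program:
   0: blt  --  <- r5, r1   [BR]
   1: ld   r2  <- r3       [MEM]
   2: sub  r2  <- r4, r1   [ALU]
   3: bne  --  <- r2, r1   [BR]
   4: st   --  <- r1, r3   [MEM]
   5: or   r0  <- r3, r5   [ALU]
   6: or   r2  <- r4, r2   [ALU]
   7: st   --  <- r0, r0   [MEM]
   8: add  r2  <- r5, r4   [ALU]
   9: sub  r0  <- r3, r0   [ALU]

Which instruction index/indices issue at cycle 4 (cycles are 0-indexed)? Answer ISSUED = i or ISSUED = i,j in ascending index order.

#0 head=0: blt i0 no-port BR/MEM
#1 head=1: ld i1 WAW r2
#2 head=2: sub i2 RAW r2
#3 head=3: bne i3 no-port BR/MEM
#4 head=4: st/or i4/i5 2-wide
#5 head=6: or/st i6/i7 2-wide
#6 head=8: add/sub i8/i9 2-wide

ISSUED = 4,5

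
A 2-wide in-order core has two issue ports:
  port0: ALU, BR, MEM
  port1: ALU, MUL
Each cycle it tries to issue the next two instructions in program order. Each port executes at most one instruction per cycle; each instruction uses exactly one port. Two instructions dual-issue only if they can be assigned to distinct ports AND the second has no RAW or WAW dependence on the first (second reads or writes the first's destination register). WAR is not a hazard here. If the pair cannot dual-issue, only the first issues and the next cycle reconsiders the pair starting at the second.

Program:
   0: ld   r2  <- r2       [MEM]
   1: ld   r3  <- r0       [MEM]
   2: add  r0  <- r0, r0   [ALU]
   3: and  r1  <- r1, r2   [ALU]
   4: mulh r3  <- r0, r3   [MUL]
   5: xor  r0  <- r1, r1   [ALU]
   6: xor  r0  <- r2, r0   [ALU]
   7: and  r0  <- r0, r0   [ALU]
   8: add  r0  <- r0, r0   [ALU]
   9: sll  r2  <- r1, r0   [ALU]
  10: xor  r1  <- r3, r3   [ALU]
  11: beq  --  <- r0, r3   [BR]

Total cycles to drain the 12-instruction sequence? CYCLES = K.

c0: i0 ld  no-port MEM/MEM
c1: i1,i2 ld/add  pair
c2: i3,i4 and/mulh  pair
c3: i5 xor  RAW+WAW r0
c4: i6 xor  RAW+WAW r0
c5: i7 and  RAW+WAW r0
c6: i8 add  RAW r0
c7: i9,i10 sll/xor  pair
c8: i11 beq  tail

CYCLES = 9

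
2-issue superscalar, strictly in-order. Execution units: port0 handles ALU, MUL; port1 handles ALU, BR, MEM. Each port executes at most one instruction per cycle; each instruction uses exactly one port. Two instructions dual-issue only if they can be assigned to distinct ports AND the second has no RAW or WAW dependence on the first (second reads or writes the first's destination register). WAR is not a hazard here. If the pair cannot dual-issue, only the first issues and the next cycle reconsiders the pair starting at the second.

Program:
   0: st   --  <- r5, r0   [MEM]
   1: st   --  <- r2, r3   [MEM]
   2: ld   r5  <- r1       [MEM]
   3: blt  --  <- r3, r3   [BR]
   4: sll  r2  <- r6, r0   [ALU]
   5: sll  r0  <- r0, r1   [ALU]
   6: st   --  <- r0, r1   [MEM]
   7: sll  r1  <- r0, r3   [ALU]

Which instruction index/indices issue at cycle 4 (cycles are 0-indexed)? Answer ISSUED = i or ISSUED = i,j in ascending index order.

  cy0 -> i0 (st) no-port MEM/MEM
  cy1 -> i1 (st) no-port MEM/MEM
  cy2 -> i2 (ld) no-port MEM/BR
  cy3 -> i3/i4 (blt sll) dual
  cy4 -> i5 (sll) RAW r0
  cy5 -> i6/i7 (st sll) dual

ISSUED = 5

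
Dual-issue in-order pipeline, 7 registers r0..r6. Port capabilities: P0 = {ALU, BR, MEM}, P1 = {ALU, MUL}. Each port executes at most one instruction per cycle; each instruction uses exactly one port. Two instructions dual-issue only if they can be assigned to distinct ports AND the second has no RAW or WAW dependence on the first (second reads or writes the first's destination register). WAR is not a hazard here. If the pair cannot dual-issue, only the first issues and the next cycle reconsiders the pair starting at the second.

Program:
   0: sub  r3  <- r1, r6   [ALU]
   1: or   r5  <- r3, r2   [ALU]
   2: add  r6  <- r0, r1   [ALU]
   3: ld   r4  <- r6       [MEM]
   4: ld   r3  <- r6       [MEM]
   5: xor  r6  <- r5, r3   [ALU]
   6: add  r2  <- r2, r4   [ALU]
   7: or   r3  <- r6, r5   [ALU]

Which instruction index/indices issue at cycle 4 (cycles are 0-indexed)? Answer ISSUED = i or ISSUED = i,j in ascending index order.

c0: i0 sub  RAW r3
c1: i1,i2 or;add  2-wide
c2: i3 ld  no-port MEM/MEM
c3: i4 ld  RAW r3
c4: i5,i6 xor;add  2-wide
c5: i7 or  tail

ISSUED = 5,6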